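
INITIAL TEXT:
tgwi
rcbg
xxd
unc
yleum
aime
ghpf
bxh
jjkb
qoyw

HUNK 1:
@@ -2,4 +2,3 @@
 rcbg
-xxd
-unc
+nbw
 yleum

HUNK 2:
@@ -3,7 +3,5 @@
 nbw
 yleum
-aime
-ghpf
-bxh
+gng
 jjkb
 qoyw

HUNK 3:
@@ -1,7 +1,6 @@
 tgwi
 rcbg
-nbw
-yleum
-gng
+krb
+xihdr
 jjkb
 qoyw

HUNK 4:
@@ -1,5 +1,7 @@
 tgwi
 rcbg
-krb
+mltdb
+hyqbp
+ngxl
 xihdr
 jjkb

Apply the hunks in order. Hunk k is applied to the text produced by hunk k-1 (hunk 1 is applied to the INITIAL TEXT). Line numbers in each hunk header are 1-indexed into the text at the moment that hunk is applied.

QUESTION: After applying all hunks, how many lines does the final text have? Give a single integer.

Hunk 1: at line 2 remove [xxd,unc] add [nbw] -> 9 lines: tgwi rcbg nbw yleum aime ghpf bxh jjkb qoyw
Hunk 2: at line 3 remove [aime,ghpf,bxh] add [gng] -> 7 lines: tgwi rcbg nbw yleum gng jjkb qoyw
Hunk 3: at line 1 remove [nbw,yleum,gng] add [krb,xihdr] -> 6 lines: tgwi rcbg krb xihdr jjkb qoyw
Hunk 4: at line 1 remove [krb] add [mltdb,hyqbp,ngxl] -> 8 lines: tgwi rcbg mltdb hyqbp ngxl xihdr jjkb qoyw
Final line count: 8

Answer: 8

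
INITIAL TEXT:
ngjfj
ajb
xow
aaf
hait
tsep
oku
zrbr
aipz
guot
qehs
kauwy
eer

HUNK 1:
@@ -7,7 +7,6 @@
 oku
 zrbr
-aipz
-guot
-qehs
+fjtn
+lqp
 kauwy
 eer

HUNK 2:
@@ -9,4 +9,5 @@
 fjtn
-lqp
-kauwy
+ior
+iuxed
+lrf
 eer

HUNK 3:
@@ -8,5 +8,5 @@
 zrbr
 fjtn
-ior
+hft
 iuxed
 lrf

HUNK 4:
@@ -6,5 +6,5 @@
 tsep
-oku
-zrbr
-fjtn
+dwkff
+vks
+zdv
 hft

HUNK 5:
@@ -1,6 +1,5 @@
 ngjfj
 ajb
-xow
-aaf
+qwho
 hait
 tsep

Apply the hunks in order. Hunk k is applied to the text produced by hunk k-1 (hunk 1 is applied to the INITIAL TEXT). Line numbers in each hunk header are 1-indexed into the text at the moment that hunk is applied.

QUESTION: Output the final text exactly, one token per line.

Answer: ngjfj
ajb
qwho
hait
tsep
dwkff
vks
zdv
hft
iuxed
lrf
eer

Derivation:
Hunk 1: at line 7 remove [aipz,guot,qehs] add [fjtn,lqp] -> 12 lines: ngjfj ajb xow aaf hait tsep oku zrbr fjtn lqp kauwy eer
Hunk 2: at line 9 remove [lqp,kauwy] add [ior,iuxed,lrf] -> 13 lines: ngjfj ajb xow aaf hait tsep oku zrbr fjtn ior iuxed lrf eer
Hunk 3: at line 8 remove [ior] add [hft] -> 13 lines: ngjfj ajb xow aaf hait tsep oku zrbr fjtn hft iuxed lrf eer
Hunk 4: at line 6 remove [oku,zrbr,fjtn] add [dwkff,vks,zdv] -> 13 lines: ngjfj ajb xow aaf hait tsep dwkff vks zdv hft iuxed lrf eer
Hunk 5: at line 1 remove [xow,aaf] add [qwho] -> 12 lines: ngjfj ajb qwho hait tsep dwkff vks zdv hft iuxed lrf eer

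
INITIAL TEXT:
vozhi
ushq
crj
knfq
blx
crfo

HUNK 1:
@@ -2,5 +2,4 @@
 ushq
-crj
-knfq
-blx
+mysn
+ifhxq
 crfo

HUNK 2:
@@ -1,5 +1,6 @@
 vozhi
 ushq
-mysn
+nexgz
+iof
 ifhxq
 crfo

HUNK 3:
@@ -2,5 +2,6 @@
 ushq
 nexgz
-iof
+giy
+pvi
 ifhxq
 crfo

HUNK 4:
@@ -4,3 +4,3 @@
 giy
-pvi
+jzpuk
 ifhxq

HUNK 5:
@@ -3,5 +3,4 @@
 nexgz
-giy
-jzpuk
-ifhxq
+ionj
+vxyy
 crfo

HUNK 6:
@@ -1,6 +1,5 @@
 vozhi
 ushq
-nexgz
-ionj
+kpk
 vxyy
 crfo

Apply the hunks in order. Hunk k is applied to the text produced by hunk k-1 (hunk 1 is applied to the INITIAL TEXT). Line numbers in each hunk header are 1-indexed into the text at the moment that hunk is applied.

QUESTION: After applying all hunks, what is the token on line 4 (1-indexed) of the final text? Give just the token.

Answer: vxyy

Derivation:
Hunk 1: at line 2 remove [crj,knfq,blx] add [mysn,ifhxq] -> 5 lines: vozhi ushq mysn ifhxq crfo
Hunk 2: at line 1 remove [mysn] add [nexgz,iof] -> 6 lines: vozhi ushq nexgz iof ifhxq crfo
Hunk 3: at line 2 remove [iof] add [giy,pvi] -> 7 lines: vozhi ushq nexgz giy pvi ifhxq crfo
Hunk 4: at line 4 remove [pvi] add [jzpuk] -> 7 lines: vozhi ushq nexgz giy jzpuk ifhxq crfo
Hunk 5: at line 3 remove [giy,jzpuk,ifhxq] add [ionj,vxyy] -> 6 lines: vozhi ushq nexgz ionj vxyy crfo
Hunk 6: at line 1 remove [nexgz,ionj] add [kpk] -> 5 lines: vozhi ushq kpk vxyy crfo
Final line 4: vxyy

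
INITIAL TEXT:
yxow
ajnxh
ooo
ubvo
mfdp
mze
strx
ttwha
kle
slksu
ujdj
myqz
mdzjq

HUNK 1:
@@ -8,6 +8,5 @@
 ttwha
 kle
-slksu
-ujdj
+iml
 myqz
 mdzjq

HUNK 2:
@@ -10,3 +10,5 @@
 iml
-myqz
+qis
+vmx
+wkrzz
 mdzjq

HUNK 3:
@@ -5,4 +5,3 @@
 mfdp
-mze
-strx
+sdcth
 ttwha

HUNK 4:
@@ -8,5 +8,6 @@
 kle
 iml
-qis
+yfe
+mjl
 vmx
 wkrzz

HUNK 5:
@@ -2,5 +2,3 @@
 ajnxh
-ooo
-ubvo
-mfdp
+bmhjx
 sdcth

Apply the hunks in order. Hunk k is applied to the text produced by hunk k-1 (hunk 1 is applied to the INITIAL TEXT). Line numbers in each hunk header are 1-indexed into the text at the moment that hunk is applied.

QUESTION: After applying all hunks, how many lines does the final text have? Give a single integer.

Hunk 1: at line 8 remove [slksu,ujdj] add [iml] -> 12 lines: yxow ajnxh ooo ubvo mfdp mze strx ttwha kle iml myqz mdzjq
Hunk 2: at line 10 remove [myqz] add [qis,vmx,wkrzz] -> 14 lines: yxow ajnxh ooo ubvo mfdp mze strx ttwha kle iml qis vmx wkrzz mdzjq
Hunk 3: at line 5 remove [mze,strx] add [sdcth] -> 13 lines: yxow ajnxh ooo ubvo mfdp sdcth ttwha kle iml qis vmx wkrzz mdzjq
Hunk 4: at line 8 remove [qis] add [yfe,mjl] -> 14 lines: yxow ajnxh ooo ubvo mfdp sdcth ttwha kle iml yfe mjl vmx wkrzz mdzjq
Hunk 5: at line 2 remove [ooo,ubvo,mfdp] add [bmhjx] -> 12 lines: yxow ajnxh bmhjx sdcth ttwha kle iml yfe mjl vmx wkrzz mdzjq
Final line count: 12

Answer: 12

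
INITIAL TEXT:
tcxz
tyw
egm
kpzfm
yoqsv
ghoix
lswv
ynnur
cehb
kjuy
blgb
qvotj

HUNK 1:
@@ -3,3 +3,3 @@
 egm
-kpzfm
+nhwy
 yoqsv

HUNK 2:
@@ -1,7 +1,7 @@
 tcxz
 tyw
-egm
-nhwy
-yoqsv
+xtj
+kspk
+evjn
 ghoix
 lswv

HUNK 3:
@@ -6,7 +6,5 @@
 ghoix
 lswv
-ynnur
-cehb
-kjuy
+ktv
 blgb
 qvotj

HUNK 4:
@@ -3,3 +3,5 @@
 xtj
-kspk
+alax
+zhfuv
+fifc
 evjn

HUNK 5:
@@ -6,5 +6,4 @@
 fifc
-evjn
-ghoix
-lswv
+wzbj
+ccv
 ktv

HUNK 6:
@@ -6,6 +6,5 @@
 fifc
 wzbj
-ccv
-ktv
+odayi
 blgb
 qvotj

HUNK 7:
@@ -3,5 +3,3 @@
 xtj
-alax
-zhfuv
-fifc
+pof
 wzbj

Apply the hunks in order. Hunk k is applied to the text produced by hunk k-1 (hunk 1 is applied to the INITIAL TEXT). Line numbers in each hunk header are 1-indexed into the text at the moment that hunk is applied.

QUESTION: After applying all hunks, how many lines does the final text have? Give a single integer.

Answer: 8

Derivation:
Hunk 1: at line 3 remove [kpzfm] add [nhwy] -> 12 lines: tcxz tyw egm nhwy yoqsv ghoix lswv ynnur cehb kjuy blgb qvotj
Hunk 2: at line 1 remove [egm,nhwy,yoqsv] add [xtj,kspk,evjn] -> 12 lines: tcxz tyw xtj kspk evjn ghoix lswv ynnur cehb kjuy blgb qvotj
Hunk 3: at line 6 remove [ynnur,cehb,kjuy] add [ktv] -> 10 lines: tcxz tyw xtj kspk evjn ghoix lswv ktv blgb qvotj
Hunk 4: at line 3 remove [kspk] add [alax,zhfuv,fifc] -> 12 lines: tcxz tyw xtj alax zhfuv fifc evjn ghoix lswv ktv blgb qvotj
Hunk 5: at line 6 remove [evjn,ghoix,lswv] add [wzbj,ccv] -> 11 lines: tcxz tyw xtj alax zhfuv fifc wzbj ccv ktv blgb qvotj
Hunk 6: at line 6 remove [ccv,ktv] add [odayi] -> 10 lines: tcxz tyw xtj alax zhfuv fifc wzbj odayi blgb qvotj
Hunk 7: at line 3 remove [alax,zhfuv,fifc] add [pof] -> 8 lines: tcxz tyw xtj pof wzbj odayi blgb qvotj
Final line count: 8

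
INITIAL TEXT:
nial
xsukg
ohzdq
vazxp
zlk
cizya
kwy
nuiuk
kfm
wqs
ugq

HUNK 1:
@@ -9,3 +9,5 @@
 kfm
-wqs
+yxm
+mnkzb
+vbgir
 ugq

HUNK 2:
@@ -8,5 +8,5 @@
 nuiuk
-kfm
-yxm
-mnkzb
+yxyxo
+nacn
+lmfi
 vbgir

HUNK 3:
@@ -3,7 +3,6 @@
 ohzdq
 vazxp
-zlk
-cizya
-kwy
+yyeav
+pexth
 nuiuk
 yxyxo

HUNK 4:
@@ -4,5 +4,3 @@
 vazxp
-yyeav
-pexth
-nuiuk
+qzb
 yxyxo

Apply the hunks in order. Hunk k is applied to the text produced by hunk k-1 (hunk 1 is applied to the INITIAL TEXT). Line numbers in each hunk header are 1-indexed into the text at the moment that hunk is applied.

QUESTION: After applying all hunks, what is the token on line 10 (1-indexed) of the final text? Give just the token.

Hunk 1: at line 9 remove [wqs] add [yxm,mnkzb,vbgir] -> 13 lines: nial xsukg ohzdq vazxp zlk cizya kwy nuiuk kfm yxm mnkzb vbgir ugq
Hunk 2: at line 8 remove [kfm,yxm,mnkzb] add [yxyxo,nacn,lmfi] -> 13 lines: nial xsukg ohzdq vazxp zlk cizya kwy nuiuk yxyxo nacn lmfi vbgir ugq
Hunk 3: at line 3 remove [zlk,cizya,kwy] add [yyeav,pexth] -> 12 lines: nial xsukg ohzdq vazxp yyeav pexth nuiuk yxyxo nacn lmfi vbgir ugq
Hunk 4: at line 4 remove [yyeav,pexth,nuiuk] add [qzb] -> 10 lines: nial xsukg ohzdq vazxp qzb yxyxo nacn lmfi vbgir ugq
Final line 10: ugq

Answer: ugq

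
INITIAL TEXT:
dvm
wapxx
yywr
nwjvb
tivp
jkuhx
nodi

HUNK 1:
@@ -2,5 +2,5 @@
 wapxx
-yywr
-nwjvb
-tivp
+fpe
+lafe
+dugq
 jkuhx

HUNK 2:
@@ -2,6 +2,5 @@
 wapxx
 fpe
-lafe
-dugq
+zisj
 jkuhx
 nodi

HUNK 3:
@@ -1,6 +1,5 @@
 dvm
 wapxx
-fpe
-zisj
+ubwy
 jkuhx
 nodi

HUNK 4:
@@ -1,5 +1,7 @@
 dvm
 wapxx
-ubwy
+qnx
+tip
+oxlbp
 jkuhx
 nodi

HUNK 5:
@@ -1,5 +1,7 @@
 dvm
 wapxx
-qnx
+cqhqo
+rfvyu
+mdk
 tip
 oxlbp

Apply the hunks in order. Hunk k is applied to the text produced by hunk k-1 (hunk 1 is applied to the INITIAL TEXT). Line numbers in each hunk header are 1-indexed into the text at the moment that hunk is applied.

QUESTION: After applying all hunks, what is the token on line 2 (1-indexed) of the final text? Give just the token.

Hunk 1: at line 2 remove [yywr,nwjvb,tivp] add [fpe,lafe,dugq] -> 7 lines: dvm wapxx fpe lafe dugq jkuhx nodi
Hunk 2: at line 2 remove [lafe,dugq] add [zisj] -> 6 lines: dvm wapxx fpe zisj jkuhx nodi
Hunk 3: at line 1 remove [fpe,zisj] add [ubwy] -> 5 lines: dvm wapxx ubwy jkuhx nodi
Hunk 4: at line 1 remove [ubwy] add [qnx,tip,oxlbp] -> 7 lines: dvm wapxx qnx tip oxlbp jkuhx nodi
Hunk 5: at line 1 remove [qnx] add [cqhqo,rfvyu,mdk] -> 9 lines: dvm wapxx cqhqo rfvyu mdk tip oxlbp jkuhx nodi
Final line 2: wapxx

Answer: wapxx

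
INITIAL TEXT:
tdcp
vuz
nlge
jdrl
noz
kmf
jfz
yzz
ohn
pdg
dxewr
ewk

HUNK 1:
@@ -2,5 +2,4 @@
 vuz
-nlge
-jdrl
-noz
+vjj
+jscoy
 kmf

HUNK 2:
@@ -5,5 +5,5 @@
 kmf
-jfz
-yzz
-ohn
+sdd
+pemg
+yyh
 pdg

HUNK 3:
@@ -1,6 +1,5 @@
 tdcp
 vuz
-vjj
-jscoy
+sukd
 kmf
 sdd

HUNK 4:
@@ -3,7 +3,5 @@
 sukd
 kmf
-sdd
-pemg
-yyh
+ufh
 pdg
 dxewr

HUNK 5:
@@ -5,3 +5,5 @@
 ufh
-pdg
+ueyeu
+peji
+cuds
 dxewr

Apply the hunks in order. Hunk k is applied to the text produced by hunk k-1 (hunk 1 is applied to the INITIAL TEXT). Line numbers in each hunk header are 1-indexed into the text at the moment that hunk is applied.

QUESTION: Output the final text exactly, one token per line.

Answer: tdcp
vuz
sukd
kmf
ufh
ueyeu
peji
cuds
dxewr
ewk

Derivation:
Hunk 1: at line 2 remove [nlge,jdrl,noz] add [vjj,jscoy] -> 11 lines: tdcp vuz vjj jscoy kmf jfz yzz ohn pdg dxewr ewk
Hunk 2: at line 5 remove [jfz,yzz,ohn] add [sdd,pemg,yyh] -> 11 lines: tdcp vuz vjj jscoy kmf sdd pemg yyh pdg dxewr ewk
Hunk 3: at line 1 remove [vjj,jscoy] add [sukd] -> 10 lines: tdcp vuz sukd kmf sdd pemg yyh pdg dxewr ewk
Hunk 4: at line 3 remove [sdd,pemg,yyh] add [ufh] -> 8 lines: tdcp vuz sukd kmf ufh pdg dxewr ewk
Hunk 5: at line 5 remove [pdg] add [ueyeu,peji,cuds] -> 10 lines: tdcp vuz sukd kmf ufh ueyeu peji cuds dxewr ewk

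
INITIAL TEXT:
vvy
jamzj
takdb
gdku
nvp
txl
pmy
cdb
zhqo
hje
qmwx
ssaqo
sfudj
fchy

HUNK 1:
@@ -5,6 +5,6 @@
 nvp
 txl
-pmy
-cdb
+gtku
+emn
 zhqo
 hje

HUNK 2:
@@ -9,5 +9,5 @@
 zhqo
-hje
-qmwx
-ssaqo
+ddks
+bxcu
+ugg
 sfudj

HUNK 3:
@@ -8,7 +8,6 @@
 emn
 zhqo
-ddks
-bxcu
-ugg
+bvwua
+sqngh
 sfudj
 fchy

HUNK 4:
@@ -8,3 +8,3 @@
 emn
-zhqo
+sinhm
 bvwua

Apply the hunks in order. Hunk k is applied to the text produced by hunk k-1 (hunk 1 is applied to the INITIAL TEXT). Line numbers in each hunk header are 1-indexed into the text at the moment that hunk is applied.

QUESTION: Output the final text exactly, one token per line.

Answer: vvy
jamzj
takdb
gdku
nvp
txl
gtku
emn
sinhm
bvwua
sqngh
sfudj
fchy

Derivation:
Hunk 1: at line 5 remove [pmy,cdb] add [gtku,emn] -> 14 lines: vvy jamzj takdb gdku nvp txl gtku emn zhqo hje qmwx ssaqo sfudj fchy
Hunk 2: at line 9 remove [hje,qmwx,ssaqo] add [ddks,bxcu,ugg] -> 14 lines: vvy jamzj takdb gdku nvp txl gtku emn zhqo ddks bxcu ugg sfudj fchy
Hunk 3: at line 8 remove [ddks,bxcu,ugg] add [bvwua,sqngh] -> 13 lines: vvy jamzj takdb gdku nvp txl gtku emn zhqo bvwua sqngh sfudj fchy
Hunk 4: at line 8 remove [zhqo] add [sinhm] -> 13 lines: vvy jamzj takdb gdku nvp txl gtku emn sinhm bvwua sqngh sfudj fchy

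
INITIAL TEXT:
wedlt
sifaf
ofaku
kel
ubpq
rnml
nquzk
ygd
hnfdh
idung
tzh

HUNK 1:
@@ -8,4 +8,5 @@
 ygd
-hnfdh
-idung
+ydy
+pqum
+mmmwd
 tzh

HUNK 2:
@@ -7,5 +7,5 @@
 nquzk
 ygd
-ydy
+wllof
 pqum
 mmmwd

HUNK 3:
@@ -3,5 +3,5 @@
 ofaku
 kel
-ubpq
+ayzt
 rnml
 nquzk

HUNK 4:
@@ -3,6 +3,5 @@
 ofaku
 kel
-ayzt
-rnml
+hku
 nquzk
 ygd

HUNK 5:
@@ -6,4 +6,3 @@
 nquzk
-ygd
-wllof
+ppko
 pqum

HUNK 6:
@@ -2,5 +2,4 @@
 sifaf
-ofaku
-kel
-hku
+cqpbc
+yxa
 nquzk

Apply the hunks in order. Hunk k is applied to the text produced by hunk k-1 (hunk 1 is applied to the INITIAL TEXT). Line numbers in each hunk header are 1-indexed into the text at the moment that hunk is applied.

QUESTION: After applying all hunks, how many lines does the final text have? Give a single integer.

Answer: 9

Derivation:
Hunk 1: at line 8 remove [hnfdh,idung] add [ydy,pqum,mmmwd] -> 12 lines: wedlt sifaf ofaku kel ubpq rnml nquzk ygd ydy pqum mmmwd tzh
Hunk 2: at line 7 remove [ydy] add [wllof] -> 12 lines: wedlt sifaf ofaku kel ubpq rnml nquzk ygd wllof pqum mmmwd tzh
Hunk 3: at line 3 remove [ubpq] add [ayzt] -> 12 lines: wedlt sifaf ofaku kel ayzt rnml nquzk ygd wllof pqum mmmwd tzh
Hunk 4: at line 3 remove [ayzt,rnml] add [hku] -> 11 lines: wedlt sifaf ofaku kel hku nquzk ygd wllof pqum mmmwd tzh
Hunk 5: at line 6 remove [ygd,wllof] add [ppko] -> 10 lines: wedlt sifaf ofaku kel hku nquzk ppko pqum mmmwd tzh
Hunk 6: at line 2 remove [ofaku,kel,hku] add [cqpbc,yxa] -> 9 lines: wedlt sifaf cqpbc yxa nquzk ppko pqum mmmwd tzh
Final line count: 9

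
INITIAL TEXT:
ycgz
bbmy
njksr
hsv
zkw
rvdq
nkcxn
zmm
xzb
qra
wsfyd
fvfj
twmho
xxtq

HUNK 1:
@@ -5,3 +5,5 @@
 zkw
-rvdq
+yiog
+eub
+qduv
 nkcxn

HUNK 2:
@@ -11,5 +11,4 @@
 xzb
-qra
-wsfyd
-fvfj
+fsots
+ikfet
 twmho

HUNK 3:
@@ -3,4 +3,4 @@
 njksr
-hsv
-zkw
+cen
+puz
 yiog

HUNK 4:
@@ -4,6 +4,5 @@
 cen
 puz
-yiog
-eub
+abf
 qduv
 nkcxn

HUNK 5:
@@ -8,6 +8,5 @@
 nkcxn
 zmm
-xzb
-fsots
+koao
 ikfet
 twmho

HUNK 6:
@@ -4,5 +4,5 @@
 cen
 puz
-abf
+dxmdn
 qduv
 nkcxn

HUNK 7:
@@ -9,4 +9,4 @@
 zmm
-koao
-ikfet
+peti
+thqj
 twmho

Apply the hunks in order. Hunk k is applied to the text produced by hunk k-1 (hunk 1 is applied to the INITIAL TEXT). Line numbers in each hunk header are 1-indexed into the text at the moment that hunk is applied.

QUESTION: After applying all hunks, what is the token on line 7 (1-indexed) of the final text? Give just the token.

Hunk 1: at line 5 remove [rvdq] add [yiog,eub,qduv] -> 16 lines: ycgz bbmy njksr hsv zkw yiog eub qduv nkcxn zmm xzb qra wsfyd fvfj twmho xxtq
Hunk 2: at line 11 remove [qra,wsfyd,fvfj] add [fsots,ikfet] -> 15 lines: ycgz bbmy njksr hsv zkw yiog eub qduv nkcxn zmm xzb fsots ikfet twmho xxtq
Hunk 3: at line 3 remove [hsv,zkw] add [cen,puz] -> 15 lines: ycgz bbmy njksr cen puz yiog eub qduv nkcxn zmm xzb fsots ikfet twmho xxtq
Hunk 4: at line 4 remove [yiog,eub] add [abf] -> 14 lines: ycgz bbmy njksr cen puz abf qduv nkcxn zmm xzb fsots ikfet twmho xxtq
Hunk 5: at line 8 remove [xzb,fsots] add [koao] -> 13 lines: ycgz bbmy njksr cen puz abf qduv nkcxn zmm koao ikfet twmho xxtq
Hunk 6: at line 4 remove [abf] add [dxmdn] -> 13 lines: ycgz bbmy njksr cen puz dxmdn qduv nkcxn zmm koao ikfet twmho xxtq
Hunk 7: at line 9 remove [koao,ikfet] add [peti,thqj] -> 13 lines: ycgz bbmy njksr cen puz dxmdn qduv nkcxn zmm peti thqj twmho xxtq
Final line 7: qduv

Answer: qduv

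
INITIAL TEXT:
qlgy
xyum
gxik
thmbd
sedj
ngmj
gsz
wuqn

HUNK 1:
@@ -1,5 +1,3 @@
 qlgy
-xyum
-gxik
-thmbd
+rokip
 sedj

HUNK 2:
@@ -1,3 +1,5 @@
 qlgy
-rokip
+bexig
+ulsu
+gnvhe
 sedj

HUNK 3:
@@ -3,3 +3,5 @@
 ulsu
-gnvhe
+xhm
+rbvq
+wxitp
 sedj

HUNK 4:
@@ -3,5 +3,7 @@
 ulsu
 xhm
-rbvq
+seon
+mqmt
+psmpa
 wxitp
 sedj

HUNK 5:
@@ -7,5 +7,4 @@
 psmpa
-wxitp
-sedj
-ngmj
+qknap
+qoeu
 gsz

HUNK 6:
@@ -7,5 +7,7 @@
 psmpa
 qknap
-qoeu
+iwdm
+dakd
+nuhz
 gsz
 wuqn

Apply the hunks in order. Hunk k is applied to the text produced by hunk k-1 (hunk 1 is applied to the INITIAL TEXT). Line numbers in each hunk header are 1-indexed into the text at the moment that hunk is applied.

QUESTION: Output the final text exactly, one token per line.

Answer: qlgy
bexig
ulsu
xhm
seon
mqmt
psmpa
qknap
iwdm
dakd
nuhz
gsz
wuqn

Derivation:
Hunk 1: at line 1 remove [xyum,gxik,thmbd] add [rokip] -> 6 lines: qlgy rokip sedj ngmj gsz wuqn
Hunk 2: at line 1 remove [rokip] add [bexig,ulsu,gnvhe] -> 8 lines: qlgy bexig ulsu gnvhe sedj ngmj gsz wuqn
Hunk 3: at line 3 remove [gnvhe] add [xhm,rbvq,wxitp] -> 10 lines: qlgy bexig ulsu xhm rbvq wxitp sedj ngmj gsz wuqn
Hunk 4: at line 3 remove [rbvq] add [seon,mqmt,psmpa] -> 12 lines: qlgy bexig ulsu xhm seon mqmt psmpa wxitp sedj ngmj gsz wuqn
Hunk 5: at line 7 remove [wxitp,sedj,ngmj] add [qknap,qoeu] -> 11 lines: qlgy bexig ulsu xhm seon mqmt psmpa qknap qoeu gsz wuqn
Hunk 6: at line 7 remove [qoeu] add [iwdm,dakd,nuhz] -> 13 lines: qlgy bexig ulsu xhm seon mqmt psmpa qknap iwdm dakd nuhz gsz wuqn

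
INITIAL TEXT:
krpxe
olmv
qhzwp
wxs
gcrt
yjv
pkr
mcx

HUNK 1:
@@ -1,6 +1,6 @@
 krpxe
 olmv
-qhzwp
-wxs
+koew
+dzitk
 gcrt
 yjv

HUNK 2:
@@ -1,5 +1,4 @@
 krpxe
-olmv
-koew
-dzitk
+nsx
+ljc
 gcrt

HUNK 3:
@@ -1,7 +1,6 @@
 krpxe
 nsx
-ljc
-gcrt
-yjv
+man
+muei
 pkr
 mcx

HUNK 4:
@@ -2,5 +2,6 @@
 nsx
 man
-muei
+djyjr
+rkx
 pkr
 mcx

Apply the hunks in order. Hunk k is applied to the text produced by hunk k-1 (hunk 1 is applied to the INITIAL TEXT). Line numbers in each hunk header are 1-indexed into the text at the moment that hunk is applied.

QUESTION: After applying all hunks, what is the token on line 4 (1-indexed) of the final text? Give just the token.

Hunk 1: at line 1 remove [qhzwp,wxs] add [koew,dzitk] -> 8 lines: krpxe olmv koew dzitk gcrt yjv pkr mcx
Hunk 2: at line 1 remove [olmv,koew,dzitk] add [nsx,ljc] -> 7 lines: krpxe nsx ljc gcrt yjv pkr mcx
Hunk 3: at line 1 remove [ljc,gcrt,yjv] add [man,muei] -> 6 lines: krpxe nsx man muei pkr mcx
Hunk 4: at line 2 remove [muei] add [djyjr,rkx] -> 7 lines: krpxe nsx man djyjr rkx pkr mcx
Final line 4: djyjr

Answer: djyjr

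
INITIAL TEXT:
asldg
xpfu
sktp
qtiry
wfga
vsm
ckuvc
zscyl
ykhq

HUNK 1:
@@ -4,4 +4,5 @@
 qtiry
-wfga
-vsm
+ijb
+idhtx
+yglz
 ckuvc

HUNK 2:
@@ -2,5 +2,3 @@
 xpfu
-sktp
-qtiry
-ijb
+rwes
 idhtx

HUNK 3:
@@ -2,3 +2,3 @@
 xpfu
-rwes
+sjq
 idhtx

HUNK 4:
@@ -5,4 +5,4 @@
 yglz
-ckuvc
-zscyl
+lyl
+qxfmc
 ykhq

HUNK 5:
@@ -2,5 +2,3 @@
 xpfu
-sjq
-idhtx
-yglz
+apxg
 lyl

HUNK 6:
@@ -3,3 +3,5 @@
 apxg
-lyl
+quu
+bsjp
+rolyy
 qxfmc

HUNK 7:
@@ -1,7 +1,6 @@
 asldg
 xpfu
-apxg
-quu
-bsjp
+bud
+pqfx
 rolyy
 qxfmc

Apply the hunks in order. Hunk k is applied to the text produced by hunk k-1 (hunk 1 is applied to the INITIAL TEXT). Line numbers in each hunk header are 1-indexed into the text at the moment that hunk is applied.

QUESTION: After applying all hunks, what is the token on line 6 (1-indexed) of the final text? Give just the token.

Hunk 1: at line 4 remove [wfga,vsm] add [ijb,idhtx,yglz] -> 10 lines: asldg xpfu sktp qtiry ijb idhtx yglz ckuvc zscyl ykhq
Hunk 2: at line 2 remove [sktp,qtiry,ijb] add [rwes] -> 8 lines: asldg xpfu rwes idhtx yglz ckuvc zscyl ykhq
Hunk 3: at line 2 remove [rwes] add [sjq] -> 8 lines: asldg xpfu sjq idhtx yglz ckuvc zscyl ykhq
Hunk 4: at line 5 remove [ckuvc,zscyl] add [lyl,qxfmc] -> 8 lines: asldg xpfu sjq idhtx yglz lyl qxfmc ykhq
Hunk 5: at line 2 remove [sjq,idhtx,yglz] add [apxg] -> 6 lines: asldg xpfu apxg lyl qxfmc ykhq
Hunk 6: at line 3 remove [lyl] add [quu,bsjp,rolyy] -> 8 lines: asldg xpfu apxg quu bsjp rolyy qxfmc ykhq
Hunk 7: at line 1 remove [apxg,quu,bsjp] add [bud,pqfx] -> 7 lines: asldg xpfu bud pqfx rolyy qxfmc ykhq
Final line 6: qxfmc

Answer: qxfmc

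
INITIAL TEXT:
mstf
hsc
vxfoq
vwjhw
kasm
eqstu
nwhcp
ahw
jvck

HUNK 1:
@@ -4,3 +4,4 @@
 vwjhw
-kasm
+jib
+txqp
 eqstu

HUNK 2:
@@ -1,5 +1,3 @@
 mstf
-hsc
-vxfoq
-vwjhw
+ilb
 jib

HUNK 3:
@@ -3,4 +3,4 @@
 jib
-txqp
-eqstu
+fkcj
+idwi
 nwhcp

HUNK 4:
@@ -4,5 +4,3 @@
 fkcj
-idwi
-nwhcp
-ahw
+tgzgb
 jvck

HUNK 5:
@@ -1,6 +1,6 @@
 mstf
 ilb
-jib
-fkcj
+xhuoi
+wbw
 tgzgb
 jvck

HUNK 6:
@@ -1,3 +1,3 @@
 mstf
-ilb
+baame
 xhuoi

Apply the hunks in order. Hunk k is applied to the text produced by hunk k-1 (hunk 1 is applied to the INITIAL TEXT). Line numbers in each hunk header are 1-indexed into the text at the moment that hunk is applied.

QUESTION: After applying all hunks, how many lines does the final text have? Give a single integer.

Hunk 1: at line 4 remove [kasm] add [jib,txqp] -> 10 lines: mstf hsc vxfoq vwjhw jib txqp eqstu nwhcp ahw jvck
Hunk 2: at line 1 remove [hsc,vxfoq,vwjhw] add [ilb] -> 8 lines: mstf ilb jib txqp eqstu nwhcp ahw jvck
Hunk 3: at line 3 remove [txqp,eqstu] add [fkcj,idwi] -> 8 lines: mstf ilb jib fkcj idwi nwhcp ahw jvck
Hunk 4: at line 4 remove [idwi,nwhcp,ahw] add [tgzgb] -> 6 lines: mstf ilb jib fkcj tgzgb jvck
Hunk 5: at line 1 remove [jib,fkcj] add [xhuoi,wbw] -> 6 lines: mstf ilb xhuoi wbw tgzgb jvck
Hunk 6: at line 1 remove [ilb] add [baame] -> 6 lines: mstf baame xhuoi wbw tgzgb jvck
Final line count: 6

Answer: 6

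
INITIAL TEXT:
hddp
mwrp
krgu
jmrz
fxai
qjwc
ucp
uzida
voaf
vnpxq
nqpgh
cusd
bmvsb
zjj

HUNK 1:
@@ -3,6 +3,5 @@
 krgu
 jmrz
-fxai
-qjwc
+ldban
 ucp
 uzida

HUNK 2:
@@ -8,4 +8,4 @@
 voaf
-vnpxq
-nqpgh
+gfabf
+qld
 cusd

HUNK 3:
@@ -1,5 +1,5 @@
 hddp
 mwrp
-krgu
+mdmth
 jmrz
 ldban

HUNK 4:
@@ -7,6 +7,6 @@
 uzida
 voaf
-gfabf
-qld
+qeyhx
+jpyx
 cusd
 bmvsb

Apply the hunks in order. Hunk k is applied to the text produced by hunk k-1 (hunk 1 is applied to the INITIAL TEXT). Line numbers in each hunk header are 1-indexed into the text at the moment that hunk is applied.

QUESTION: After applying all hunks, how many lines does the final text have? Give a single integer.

Answer: 13

Derivation:
Hunk 1: at line 3 remove [fxai,qjwc] add [ldban] -> 13 lines: hddp mwrp krgu jmrz ldban ucp uzida voaf vnpxq nqpgh cusd bmvsb zjj
Hunk 2: at line 8 remove [vnpxq,nqpgh] add [gfabf,qld] -> 13 lines: hddp mwrp krgu jmrz ldban ucp uzida voaf gfabf qld cusd bmvsb zjj
Hunk 3: at line 1 remove [krgu] add [mdmth] -> 13 lines: hddp mwrp mdmth jmrz ldban ucp uzida voaf gfabf qld cusd bmvsb zjj
Hunk 4: at line 7 remove [gfabf,qld] add [qeyhx,jpyx] -> 13 lines: hddp mwrp mdmth jmrz ldban ucp uzida voaf qeyhx jpyx cusd bmvsb zjj
Final line count: 13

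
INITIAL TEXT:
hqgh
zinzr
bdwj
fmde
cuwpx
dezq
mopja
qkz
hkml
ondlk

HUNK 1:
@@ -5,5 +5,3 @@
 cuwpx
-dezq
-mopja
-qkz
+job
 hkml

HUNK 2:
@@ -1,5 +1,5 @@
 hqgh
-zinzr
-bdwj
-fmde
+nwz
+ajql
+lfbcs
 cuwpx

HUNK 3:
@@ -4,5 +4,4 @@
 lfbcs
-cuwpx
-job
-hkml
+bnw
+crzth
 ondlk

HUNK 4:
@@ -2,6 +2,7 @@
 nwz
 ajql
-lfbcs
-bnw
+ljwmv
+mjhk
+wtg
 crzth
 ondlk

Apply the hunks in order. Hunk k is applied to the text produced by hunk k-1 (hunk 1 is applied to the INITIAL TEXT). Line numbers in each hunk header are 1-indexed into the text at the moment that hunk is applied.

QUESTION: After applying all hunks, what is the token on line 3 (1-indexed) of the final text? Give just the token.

Answer: ajql

Derivation:
Hunk 1: at line 5 remove [dezq,mopja,qkz] add [job] -> 8 lines: hqgh zinzr bdwj fmde cuwpx job hkml ondlk
Hunk 2: at line 1 remove [zinzr,bdwj,fmde] add [nwz,ajql,lfbcs] -> 8 lines: hqgh nwz ajql lfbcs cuwpx job hkml ondlk
Hunk 3: at line 4 remove [cuwpx,job,hkml] add [bnw,crzth] -> 7 lines: hqgh nwz ajql lfbcs bnw crzth ondlk
Hunk 4: at line 2 remove [lfbcs,bnw] add [ljwmv,mjhk,wtg] -> 8 lines: hqgh nwz ajql ljwmv mjhk wtg crzth ondlk
Final line 3: ajql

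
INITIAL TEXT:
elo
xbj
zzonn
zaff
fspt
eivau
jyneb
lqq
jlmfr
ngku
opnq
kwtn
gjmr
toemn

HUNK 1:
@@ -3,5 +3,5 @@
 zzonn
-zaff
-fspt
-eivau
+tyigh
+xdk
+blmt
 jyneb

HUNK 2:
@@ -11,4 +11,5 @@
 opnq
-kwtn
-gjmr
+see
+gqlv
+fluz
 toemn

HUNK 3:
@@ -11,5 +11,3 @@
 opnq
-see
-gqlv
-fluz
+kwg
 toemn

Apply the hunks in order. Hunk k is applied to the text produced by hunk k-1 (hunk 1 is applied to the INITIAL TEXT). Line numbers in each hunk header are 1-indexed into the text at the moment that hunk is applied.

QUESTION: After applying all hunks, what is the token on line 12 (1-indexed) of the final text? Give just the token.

Answer: kwg

Derivation:
Hunk 1: at line 3 remove [zaff,fspt,eivau] add [tyigh,xdk,blmt] -> 14 lines: elo xbj zzonn tyigh xdk blmt jyneb lqq jlmfr ngku opnq kwtn gjmr toemn
Hunk 2: at line 11 remove [kwtn,gjmr] add [see,gqlv,fluz] -> 15 lines: elo xbj zzonn tyigh xdk blmt jyneb lqq jlmfr ngku opnq see gqlv fluz toemn
Hunk 3: at line 11 remove [see,gqlv,fluz] add [kwg] -> 13 lines: elo xbj zzonn tyigh xdk blmt jyneb lqq jlmfr ngku opnq kwg toemn
Final line 12: kwg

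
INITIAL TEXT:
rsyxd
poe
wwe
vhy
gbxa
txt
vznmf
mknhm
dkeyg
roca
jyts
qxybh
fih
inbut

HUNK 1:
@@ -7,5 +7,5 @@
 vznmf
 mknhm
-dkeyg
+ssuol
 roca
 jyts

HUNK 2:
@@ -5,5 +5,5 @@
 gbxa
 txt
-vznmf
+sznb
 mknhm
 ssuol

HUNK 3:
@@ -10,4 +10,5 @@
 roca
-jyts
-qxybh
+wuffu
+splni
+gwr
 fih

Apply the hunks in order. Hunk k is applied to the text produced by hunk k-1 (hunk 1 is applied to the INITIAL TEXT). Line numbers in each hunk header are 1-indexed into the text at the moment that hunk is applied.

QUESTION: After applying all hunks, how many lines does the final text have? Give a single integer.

Answer: 15

Derivation:
Hunk 1: at line 7 remove [dkeyg] add [ssuol] -> 14 lines: rsyxd poe wwe vhy gbxa txt vznmf mknhm ssuol roca jyts qxybh fih inbut
Hunk 2: at line 5 remove [vznmf] add [sznb] -> 14 lines: rsyxd poe wwe vhy gbxa txt sznb mknhm ssuol roca jyts qxybh fih inbut
Hunk 3: at line 10 remove [jyts,qxybh] add [wuffu,splni,gwr] -> 15 lines: rsyxd poe wwe vhy gbxa txt sznb mknhm ssuol roca wuffu splni gwr fih inbut
Final line count: 15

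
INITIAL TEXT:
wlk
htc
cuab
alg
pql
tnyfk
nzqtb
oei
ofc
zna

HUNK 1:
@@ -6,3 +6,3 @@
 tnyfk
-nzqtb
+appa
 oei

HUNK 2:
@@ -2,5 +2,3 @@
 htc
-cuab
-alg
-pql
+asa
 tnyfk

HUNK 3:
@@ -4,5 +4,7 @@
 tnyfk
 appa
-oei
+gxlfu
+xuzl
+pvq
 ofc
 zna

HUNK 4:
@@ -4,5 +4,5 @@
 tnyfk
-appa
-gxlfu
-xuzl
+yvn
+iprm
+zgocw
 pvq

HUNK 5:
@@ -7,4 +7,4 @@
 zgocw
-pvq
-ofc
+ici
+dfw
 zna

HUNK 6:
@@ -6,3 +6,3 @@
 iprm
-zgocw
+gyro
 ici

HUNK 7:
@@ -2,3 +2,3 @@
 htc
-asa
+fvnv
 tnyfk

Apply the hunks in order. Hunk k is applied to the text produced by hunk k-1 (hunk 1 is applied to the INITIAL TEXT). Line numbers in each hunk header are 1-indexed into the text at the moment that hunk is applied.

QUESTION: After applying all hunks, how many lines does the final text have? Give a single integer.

Hunk 1: at line 6 remove [nzqtb] add [appa] -> 10 lines: wlk htc cuab alg pql tnyfk appa oei ofc zna
Hunk 2: at line 2 remove [cuab,alg,pql] add [asa] -> 8 lines: wlk htc asa tnyfk appa oei ofc zna
Hunk 3: at line 4 remove [oei] add [gxlfu,xuzl,pvq] -> 10 lines: wlk htc asa tnyfk appa gxlfu xuzl pvq ofc zna
Hunk 4: at line 4 remove [appa,gxlfu,xuzl] add [yvn,iprm,zgocw] -> 10 lines: wlk htc asa tnyfk yvn iprm zgocw pvq ofc zna
Hunk 5: at line 7 remove [pvq,ofc] add [ici,dfw] -> 10 lines: wlk htc asa tnyfk yvn iprm zgocw ici dfw zna
Hunk 6: at line 6 remove [zgocw] add [gyro] -> 10 lines: wlk htc asa tnyfk yvn iprm gyro ici dfw zna
Hunk 7: at line 2 remove [asa] add [fvnv] -> 10 lines: wlk htc fvnv tnyfk yvn iprm gyro ici dfw zna
Final line count: 10

Answer: 10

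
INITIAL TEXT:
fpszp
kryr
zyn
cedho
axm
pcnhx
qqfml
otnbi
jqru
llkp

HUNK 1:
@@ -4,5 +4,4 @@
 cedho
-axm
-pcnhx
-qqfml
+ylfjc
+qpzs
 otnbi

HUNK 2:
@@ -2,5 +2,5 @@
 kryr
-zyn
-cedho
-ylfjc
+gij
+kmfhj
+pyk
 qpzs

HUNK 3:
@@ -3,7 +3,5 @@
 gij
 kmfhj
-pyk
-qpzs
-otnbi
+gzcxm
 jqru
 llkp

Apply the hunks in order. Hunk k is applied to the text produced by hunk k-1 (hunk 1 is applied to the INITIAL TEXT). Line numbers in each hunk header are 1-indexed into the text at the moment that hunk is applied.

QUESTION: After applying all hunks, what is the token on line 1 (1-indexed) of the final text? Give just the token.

Answer: fpszp

Derivation:
Hunk 1: at line 4 remove [axm,pcnhx,qqfml] add [ylfjc,qpzs] -> 9 lines: fpszp kryr zyn cedho ylfjc qpzs otnbi jqru llkp
Hunk 2: at line 2 remove [zyn,cedho,ylfjc] add [gij,kmfhj,pyk] -> 9 lines: fpszp kryr gij kmfhj pyk qpzs otnbi jqru llkp
Hunk 3: at line 3 remove [pyk,qpzs,otnbi] add [gzcxm] -> 7 lines: fpszp kryr gij kmfhj gzcxm jqru llkp
Final line 1: fpszp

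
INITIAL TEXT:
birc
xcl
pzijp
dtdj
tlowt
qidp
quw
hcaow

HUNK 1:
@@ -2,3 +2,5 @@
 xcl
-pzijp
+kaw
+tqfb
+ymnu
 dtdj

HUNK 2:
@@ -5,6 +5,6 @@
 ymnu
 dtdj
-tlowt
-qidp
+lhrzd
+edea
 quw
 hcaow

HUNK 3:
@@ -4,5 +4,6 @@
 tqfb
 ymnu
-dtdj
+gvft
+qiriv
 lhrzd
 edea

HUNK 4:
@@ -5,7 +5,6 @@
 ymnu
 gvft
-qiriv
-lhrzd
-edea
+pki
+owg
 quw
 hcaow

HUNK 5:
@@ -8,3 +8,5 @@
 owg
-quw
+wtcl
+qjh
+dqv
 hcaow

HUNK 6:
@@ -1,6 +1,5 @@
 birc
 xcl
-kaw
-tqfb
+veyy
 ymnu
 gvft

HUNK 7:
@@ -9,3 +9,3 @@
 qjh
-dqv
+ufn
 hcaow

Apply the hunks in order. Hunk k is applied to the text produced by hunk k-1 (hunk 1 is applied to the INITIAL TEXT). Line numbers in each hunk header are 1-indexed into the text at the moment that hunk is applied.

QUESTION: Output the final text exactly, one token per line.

Hunk 1: at line 2 remove [pzijp] add [kaw,tqfb,ymnu] -> 10 lines: birc xcl kaw tqfb ymnu dtdj tlowt qidp quw hcaow
Hunk 2: at line 5 remove [tlowt,qidp] add [lhrzd,edea] -> 10 lines: birc xcl kaw tqfb ymnu dtdj lhrzd edea quw hcaow
Hunk 3: at line 4 remove [dtdj] add [gvft,qiriv] -> 11 lines: birc xcl kaw tqfb ymnu gvft qiriv lhrzd edea quw hcaow
Hunk 4: at line 5 remove [qiriv,lhrzd,edea] add [pki,owg] -> 10 lines: birc xcl kaw tqfb ymnu gvft pki owg quw hcaow
Hunk 5: at line 8 remove [quw] add [wtcl,qjh,dqv] -> 12 lines: birc xcl kaw tqfb ymnu gvft pki owg wtcl qjh dqv hcaow
Hunk 6: at line 1 remove [kaw,tqfb] add [veyy] -> 11 lines: birc xcl veyy ymnu gvft pki owg wtcl qjh dqv hcaow
Hunk 7: at line 9 remove [dqv] add [ufn] -> 11 lines: birc xcl veyy ymnu gvft pki owg wtcl qjh ufn hcaow

Answer: birc
xcl
veyy
ymnu
gvft
pki
owg
wtcl
qjh
ufn
hcaow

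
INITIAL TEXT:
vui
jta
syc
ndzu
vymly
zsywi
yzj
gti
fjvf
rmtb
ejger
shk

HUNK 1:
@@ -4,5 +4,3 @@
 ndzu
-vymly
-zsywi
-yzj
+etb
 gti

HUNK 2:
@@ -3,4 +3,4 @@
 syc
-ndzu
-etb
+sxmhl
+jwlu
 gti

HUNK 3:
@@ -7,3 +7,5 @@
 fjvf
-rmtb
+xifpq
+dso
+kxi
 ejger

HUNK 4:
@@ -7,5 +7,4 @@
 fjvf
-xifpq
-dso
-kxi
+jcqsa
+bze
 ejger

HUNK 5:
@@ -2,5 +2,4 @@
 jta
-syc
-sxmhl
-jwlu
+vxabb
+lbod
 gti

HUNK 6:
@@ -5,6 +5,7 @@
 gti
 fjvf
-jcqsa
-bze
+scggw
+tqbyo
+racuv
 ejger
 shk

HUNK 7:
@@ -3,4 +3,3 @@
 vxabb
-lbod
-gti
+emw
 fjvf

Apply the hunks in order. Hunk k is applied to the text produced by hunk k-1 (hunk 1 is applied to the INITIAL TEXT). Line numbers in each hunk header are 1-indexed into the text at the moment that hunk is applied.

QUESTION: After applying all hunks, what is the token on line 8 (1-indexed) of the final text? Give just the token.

Hunk 1: at line 4 remove [vymly,zsywi,yzj] add [etb] -> 10 lines: vui jta syc ndzu etb gti fjvf rmtb ejger shk
Hunk 2: at line 3 remove [ndzu,etb] add [sxmhl,jwlu] -> 10 lines: vui jta syc sxmhl jwlu gti fjvf rmtb ejger shk
Hunk 3: at line 7 remove [rmtb] add [xifpq,dso,kxi] -> 12 lines: vui jta syc sxmhl jwlu gti fjvf xifpq dso kxi ejger shk
Hunk 4: at line 7 remove [xifpq,dso,kxi] add [jcqsa,bze] -> 11 lines: vui jta syc sxmhl jwlu gti fjvf jcqsa bze ejger shk
Hunk 5: at line 2 remove [syc,sxmhl,jwlu] add [vxabb,lbod] -> 10 lines: vui jta vxabb lbod gti fjvf jcqsa bze ejger shk
Hunk 6: at line 5 remove [jcqsa,bze] add [scggw,tqbyo,racuv] -> 11 lines: vui jta vxabb lbod gti fjvf scggw tqbyo racuv ejger shk
Hunk 7: at line 3 remove [lbod,gti] add [emw] -> 10 lines: vui jta vxabb emw fjvf scggw tqbyo racuv ejger shk
Final line 8: racuv

Answer: racuv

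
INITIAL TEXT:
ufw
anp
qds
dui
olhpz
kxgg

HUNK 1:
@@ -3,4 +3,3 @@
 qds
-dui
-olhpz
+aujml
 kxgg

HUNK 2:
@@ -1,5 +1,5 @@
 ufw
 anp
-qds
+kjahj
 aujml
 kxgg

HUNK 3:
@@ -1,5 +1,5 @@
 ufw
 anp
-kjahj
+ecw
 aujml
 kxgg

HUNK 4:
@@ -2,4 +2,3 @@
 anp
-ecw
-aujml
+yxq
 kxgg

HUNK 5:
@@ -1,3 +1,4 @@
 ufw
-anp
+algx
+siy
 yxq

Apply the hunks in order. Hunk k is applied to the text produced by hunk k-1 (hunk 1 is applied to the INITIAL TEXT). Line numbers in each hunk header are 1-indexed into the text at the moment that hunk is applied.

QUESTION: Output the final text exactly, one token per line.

Answer: ufw
algx
siy
yxq
kxgg

Derivation:
Hunk 1: at line 3 remove [dui,olhpz] add [aujml] -> 5 lines: ufw anp qds aujml kxgg
Hunk 2: at line 1 remove [qds] add [kjahj] -> 5 lines: ufw anp kjahj aujml kxgg
Hunk 3: at line 1 remove [kjahj] add [ecw] -> 5 lines: ufw anp ecw aujml kxgg
Hunk 4: at line 2 remove [ecw,aujml] add [yxq] -> 4 lines: ufw anp yxq kxgg
Hunk 5: at line 1 remove [anp] add [algx,siy] -> 5 lines: ufw algx siy yxq kxgg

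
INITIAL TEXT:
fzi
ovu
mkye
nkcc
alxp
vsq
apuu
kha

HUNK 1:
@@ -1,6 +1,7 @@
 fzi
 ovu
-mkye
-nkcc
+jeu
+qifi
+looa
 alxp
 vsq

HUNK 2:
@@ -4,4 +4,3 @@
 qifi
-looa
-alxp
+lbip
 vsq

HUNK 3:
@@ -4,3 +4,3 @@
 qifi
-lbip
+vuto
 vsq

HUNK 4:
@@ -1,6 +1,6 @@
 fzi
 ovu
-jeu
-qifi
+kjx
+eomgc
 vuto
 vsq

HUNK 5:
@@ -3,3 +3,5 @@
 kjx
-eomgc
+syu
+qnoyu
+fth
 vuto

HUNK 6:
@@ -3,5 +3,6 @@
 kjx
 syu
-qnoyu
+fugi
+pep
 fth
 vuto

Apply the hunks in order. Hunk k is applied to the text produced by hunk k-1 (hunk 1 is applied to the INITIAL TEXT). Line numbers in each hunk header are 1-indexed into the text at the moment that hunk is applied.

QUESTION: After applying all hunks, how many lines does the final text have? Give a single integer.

Hunk 1: at line 1 remove [mkye,nkcc] add [jeu,qifi,looa] -> 9 lines: fzi ovu jeu qifi looa alxp vsq apuu kha
Hunk 2: at line 4 remove [looa,alxp] add [lbip] -> 8 lines: fzi ovu jeu qifi lbip vsq apuu kha
Hunk 3: at line 4 remove [lbip] add [vuto] -> 8 lines: fzi ovu jeu qifi vuto vsq apuu kha
Hunk 4: at line 1 remove [jeu,qifi] add [kjx,eomgc] -> 8 lines: fzi ovu kjx eomgc vuto vsq apuu kha
Hunk 5: at line 3 remove [eomgc] add [syu,qnoyu,fth] -> 10 lines: fzi ovu kjx syu qnoyu fth vuto vsq apuu kha
Hunk 6: at line 3 remove [qnoyu] add [fugi,pep] -> 11 lines: fzi ovu kjx syu fugi pep fth vuto vsq apuu kha
Final line count: 11

Answer: 11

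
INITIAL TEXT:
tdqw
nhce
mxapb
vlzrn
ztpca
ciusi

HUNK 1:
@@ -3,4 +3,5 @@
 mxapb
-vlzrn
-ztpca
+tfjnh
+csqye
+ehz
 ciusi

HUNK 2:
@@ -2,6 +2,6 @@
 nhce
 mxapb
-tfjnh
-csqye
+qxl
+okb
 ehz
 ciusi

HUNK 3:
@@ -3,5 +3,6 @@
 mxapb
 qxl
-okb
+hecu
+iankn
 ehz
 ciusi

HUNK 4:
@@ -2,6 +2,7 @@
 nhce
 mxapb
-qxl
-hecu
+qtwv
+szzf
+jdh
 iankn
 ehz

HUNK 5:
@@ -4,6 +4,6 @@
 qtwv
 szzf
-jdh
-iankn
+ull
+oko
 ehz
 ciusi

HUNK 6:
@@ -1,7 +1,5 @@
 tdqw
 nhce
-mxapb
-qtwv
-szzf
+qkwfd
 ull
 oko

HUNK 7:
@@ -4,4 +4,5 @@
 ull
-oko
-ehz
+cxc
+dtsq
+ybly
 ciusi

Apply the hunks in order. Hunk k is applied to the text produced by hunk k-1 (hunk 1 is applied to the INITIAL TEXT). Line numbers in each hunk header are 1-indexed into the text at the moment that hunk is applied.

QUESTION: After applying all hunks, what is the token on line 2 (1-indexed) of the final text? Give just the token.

Answer: nhce

Derivation:
Hunk 1: at line 3 remove [vlzrn,ztpca] add [tfjnh,csqye,ehz] -> 7 lines: tdqw nhce mxapb tfjnh csqye ehz ciusi
Hunk 2: at line 2 remove [tfjnh,csqye] add [qxl,okb] -> 7 lines: tdqw nhce mxapb qxl okb ehz ciusi
Hunk 3: at line 3 remove [okb] add [hecu,iankn] -> 8 lines: tdqw nhce mxapb qxl hecu iankn ehz ciusi
Hunk 4: at line 2 remove [qxl,hecu] add [qtwv,szzf,jdh] -> 9 lines: tdqw nhce mxapb qtwv szzf jdh iankn ehz ciusi
Hunk 5: at line 4 remove [jdh,iankn] add [ull,oko] -> 9 lines: tdqw nhce mxapb qtwv szzf ull oko ehz ciusi
Hunk 6: at line 1 remove [mxapb,qtwv,szzf] add [qkwfd] -> 7 lines: tdqw nhce qkwfd ull oko ehz ciusi
Hunk 7: at line 4 remove [oko,ehz] add [cxc,dtsq,ybly] -> 8 lines: tdqw nhce qkwfd ull cxc dtsq ybly ciusi
Final line 2: nhce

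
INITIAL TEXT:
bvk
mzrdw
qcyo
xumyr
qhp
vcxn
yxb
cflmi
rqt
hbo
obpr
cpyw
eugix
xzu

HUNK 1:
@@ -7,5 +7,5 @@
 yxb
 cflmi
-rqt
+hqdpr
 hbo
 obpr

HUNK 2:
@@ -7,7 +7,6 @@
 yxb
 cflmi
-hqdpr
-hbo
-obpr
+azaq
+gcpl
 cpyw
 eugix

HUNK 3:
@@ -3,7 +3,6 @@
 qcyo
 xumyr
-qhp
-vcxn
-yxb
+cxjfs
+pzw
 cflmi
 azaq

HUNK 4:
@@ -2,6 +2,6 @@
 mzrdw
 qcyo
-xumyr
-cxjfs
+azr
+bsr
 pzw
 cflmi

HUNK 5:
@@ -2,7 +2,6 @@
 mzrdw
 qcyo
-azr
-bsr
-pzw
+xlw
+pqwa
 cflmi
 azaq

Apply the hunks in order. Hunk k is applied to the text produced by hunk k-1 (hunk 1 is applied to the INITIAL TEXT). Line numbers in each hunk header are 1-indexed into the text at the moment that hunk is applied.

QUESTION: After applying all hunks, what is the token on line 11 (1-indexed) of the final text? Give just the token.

Answer: xzu

Derivation:
Hunk 1: at line 7 remove [rqt] add [hqdpr] -> 14 lines: bvk mzrdw qcyo xumyr qhp vcxn yxb cflmi hqdpr hbo obpr cpyw eugix xzu
Hunk 2: at line 7 remove [hqdpr,hbo,obpr] add [azaq,gcpl] -> 13 lines: bvk mzrdw qcyo xumyr qhp vcxn yxb cflmi azaq gcpl cpyw eugix xzu
Hunk 3: at line 3 remove [qhp,vcxn,yxb] add [cxjfs,pzw] -> 12 lines: bvk mzrdw qcyo xumyr cxjfs pzw cflmi azaq gcpl cpyw eugix xzu
Hunk 4: at line 2 remove [xumyr,cxjfs] add [azr,bsr] -> 12 lines: bvk mzrdw qcyo azr bsr pzw cflmi azaq gcpl cpyw eugix xzu
Hunk 5: at line 2 remove [azr,bsr,pzw] add [xlw,pqwa] -> 11 lines: bvk mzrdw qcyo xlw pqwa cflmi azaq gcpl cpyw eugix xzu
Final line 11: xzu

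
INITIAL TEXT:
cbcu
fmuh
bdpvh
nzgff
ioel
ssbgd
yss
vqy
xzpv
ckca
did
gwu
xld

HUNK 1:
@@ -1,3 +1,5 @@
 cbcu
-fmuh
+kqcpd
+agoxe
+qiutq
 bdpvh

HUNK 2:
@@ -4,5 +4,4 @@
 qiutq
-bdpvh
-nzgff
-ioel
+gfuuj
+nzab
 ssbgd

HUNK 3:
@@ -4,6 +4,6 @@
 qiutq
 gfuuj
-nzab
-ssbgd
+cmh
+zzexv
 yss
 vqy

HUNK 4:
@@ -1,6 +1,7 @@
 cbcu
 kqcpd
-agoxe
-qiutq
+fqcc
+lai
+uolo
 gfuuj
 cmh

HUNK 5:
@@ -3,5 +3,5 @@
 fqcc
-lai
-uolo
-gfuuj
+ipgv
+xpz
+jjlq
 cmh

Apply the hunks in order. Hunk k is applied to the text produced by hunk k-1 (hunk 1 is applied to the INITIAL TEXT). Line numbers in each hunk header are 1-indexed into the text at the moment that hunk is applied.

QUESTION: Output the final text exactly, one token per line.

Answer: cbcu
kqcpd
fqcc
ipgv
xpz
jjlq
cmh
zzexv
yss
vqy
xzpv
ckca
did
gwu
xld

Derivation:
Hunk 1: at line 1 remove [fmuh] add [kqcpd,agoxe,qiutq] -> 15 lines: cbcu kqcpd agoxe qiutq bdpvh nzgff ioel ssbgd yss vqy xzpv ckca did gwu xld
Hunk 2: at line 4 remove [bdpvh,nzgff,ioel] add [gfuuj,nzab] -> 14 lines: cbcu kqcpd agoxe qiutq gfuuj nzab ssbgd yss vqy xzpv ckca did gwu xld
Hunk 3: at line 4 remove [nzab,ssbgd] add [cmh,zzexv] -> 14 lines: cbcu kqcpd agoxe qiutq gfuuj cmh zzexv yss vqy xzpv ckca did gwu xld
Hunk 4: at line 1 remove [agoxe,qiutq] add [fqcc,lai,uolo] -> 15 lines: cbcu kqcpd fqcc lai uolo gfuuj cmh zzexv yss vqy xzpv ckca did gwu xld
Hunk 5: at line 3 remove [lai,uolo,gfuuj] add [ipgv,xpz,jjlq] -> 15 lines: cbcu kqcpd fqcc ipgv xpz jjlq cmh zzexv yss vqy xzpv ckca did gwu xld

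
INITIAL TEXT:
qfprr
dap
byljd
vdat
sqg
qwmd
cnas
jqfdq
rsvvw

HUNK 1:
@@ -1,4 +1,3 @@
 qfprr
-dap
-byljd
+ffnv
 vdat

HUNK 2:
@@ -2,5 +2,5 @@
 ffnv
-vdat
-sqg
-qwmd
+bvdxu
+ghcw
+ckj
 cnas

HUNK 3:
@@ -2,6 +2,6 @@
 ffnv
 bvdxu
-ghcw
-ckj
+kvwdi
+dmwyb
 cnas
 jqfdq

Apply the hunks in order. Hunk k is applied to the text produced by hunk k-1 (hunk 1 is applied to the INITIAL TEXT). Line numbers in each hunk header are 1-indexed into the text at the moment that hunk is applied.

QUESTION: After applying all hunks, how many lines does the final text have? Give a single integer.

Answer: 8

Derivation:
Hunk 1: at line 1 remove [dap,byljd] add [ffnv] -> 8 lines: qfprr ffnv vdat sqg qwmd cnas jqfdq rsvvw
Hunk 2: at line 2 remove [vdat,sqg,qwmd] add [bvdxu,ghcw,ckj] -> 8 lines: qfprr ffnv bvdxu ghcw ckj cnas jqfdq rsvvw
Hunk 3: at line 2 remove [ghcw,ckj] add [kvwdi,dmwyb] -> 8 lines: qfprr ffnv bvdxu kvwdi dmwyb cnas jqfdq rsvvw
Final line count: 8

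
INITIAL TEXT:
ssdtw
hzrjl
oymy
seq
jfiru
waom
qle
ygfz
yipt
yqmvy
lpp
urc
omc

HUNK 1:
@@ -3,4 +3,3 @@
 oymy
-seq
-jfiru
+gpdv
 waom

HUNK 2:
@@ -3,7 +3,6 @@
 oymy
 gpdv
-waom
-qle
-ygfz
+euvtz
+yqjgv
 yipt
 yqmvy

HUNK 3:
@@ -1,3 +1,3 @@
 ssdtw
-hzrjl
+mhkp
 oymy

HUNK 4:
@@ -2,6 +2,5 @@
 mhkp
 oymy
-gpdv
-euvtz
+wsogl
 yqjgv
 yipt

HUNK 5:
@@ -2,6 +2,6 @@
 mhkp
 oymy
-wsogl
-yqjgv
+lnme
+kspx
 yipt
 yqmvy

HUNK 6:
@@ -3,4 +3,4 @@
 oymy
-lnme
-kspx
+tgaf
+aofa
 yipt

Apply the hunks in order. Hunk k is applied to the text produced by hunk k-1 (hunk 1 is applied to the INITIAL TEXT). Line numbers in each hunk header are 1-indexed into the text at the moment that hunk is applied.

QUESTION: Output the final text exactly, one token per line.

Hunk 1: at line 3 remove [seq,jfiru] add [gpdv] -> 12 lines: ssdtw hzrjl oymy gpdv waom qle ygfz yipt yqmvy lpp urc omc
Hunk 2: at line 3 remove [waom,qle,ygfz] add [euvtz,yqjgv] -> 11 lines: ssdtw hzrjl oymy gpdv euvtz yqjgv yipt yqmvy lpp urc omc
Hunk 3: at line 1 remove [hzrjl] add [mhkp] -> 11 lines: ssdtw mhkp oymy gpdv euvtz yqjgv yipt yqmvy lpp urc omc
Hunk 4: at line 2 remove [gpdv,euvtz] add [wsogl] -> 10 lines: ssdtw mhkp oymy wsogl yqjgv yipt yqmvy lpp urc omc
Hunk 5: at line 2 remove [wsogl,yqjgv] add [lnme,kspx] -> 10 lines: ssdtw mhkp oymy lnme kspx yipt yqmvy lpp urc omc
Hunk 6: at line 3 remove [lnme,kspx] add [tgaf,aofa] -> 10 lines: ssdtw mhkp oymy tgaf aofa yipt yqmvy lpp urc omc

Answer: ssdtw
mhkp
oymy
tgaf
aofa
yipt
yqmvy
lpp
urc
omc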